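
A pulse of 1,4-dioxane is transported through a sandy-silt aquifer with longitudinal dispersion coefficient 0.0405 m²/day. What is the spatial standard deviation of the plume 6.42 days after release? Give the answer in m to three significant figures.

Dispersive spreading gives a Gaussian with σ² = 2Dt; advection only shifts the center.
σ = √(2 × 0.0405 × 6.42) = 0.721 m.

0.721 m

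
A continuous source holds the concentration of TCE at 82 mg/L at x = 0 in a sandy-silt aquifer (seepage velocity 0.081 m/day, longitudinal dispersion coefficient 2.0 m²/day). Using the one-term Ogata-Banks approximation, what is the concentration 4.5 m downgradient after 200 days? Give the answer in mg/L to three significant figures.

For a continuous step input, C/C₀ ≈ ½·erfc((x−vt)/(2√(Dt))).
vt = 0.081 × 200 = 16.2 m and 2√(Dt) = 2√(2.0 × 200) = 40.00 m.
Argument (x−vt)/(2√(Dt)) = (4.5 − 16.2)/40.00 = -0.2925; ½·erfc(-0.2925) = 0.6604.
C = 82 × 0.6604 = 54.2 mg/L.

54.2 mg/L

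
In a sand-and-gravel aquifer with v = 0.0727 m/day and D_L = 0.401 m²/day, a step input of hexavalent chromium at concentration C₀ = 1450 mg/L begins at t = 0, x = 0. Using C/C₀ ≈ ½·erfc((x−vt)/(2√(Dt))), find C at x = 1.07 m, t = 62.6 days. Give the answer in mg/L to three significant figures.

998 mg/L

For a continuous step input, C/C₀ ≈ ½·erfc((x−vt)/(2√(Dt))).
vt = 0.0727 × 62.6 = 4.55102 m and 2√(Dt) = 2√(0.401 × 62.6) = 10.02 m.
Argument (x−vt)/(2√(Dt)) = (1.07 − 4.55102)/10.02 = -0.3474; ½·erfc(-0.3474) = 0.6884.
C = 1450 × 0.6884 = 998 mg/L.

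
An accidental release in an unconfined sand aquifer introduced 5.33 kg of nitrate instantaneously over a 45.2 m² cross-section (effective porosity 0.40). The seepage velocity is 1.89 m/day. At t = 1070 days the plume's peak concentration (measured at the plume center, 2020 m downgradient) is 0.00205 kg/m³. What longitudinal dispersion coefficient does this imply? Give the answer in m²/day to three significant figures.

1.54 m²/day

At the plume center C_max = M/(n_e·A·√(4πDt)), so D = M²/(4πt·(n_e·A·C_max)²).
n_e·A·C_max = 0.40 × 45.2 × 0.00205 = 0.03706 kg/m.
D = 5.33²/(4π × 1070 × 0.03706²) = 1.54 m²/day.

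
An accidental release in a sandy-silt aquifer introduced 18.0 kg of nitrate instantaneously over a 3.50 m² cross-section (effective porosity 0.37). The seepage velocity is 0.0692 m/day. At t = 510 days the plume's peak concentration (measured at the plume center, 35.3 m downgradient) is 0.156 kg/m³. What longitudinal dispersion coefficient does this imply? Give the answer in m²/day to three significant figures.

1.24 m²/day

At the plume center C_max = M/(n_e·A·√(4πDt)), so D = M²/(4πt·(n_e·A·C_max)²).
n_e·A·C_max = 0.37 × 3.50 × 0.156 = 0.2020 kg/m.
D = 18.0²/(4π × 510 × 0.2020²) = 1.24 m²/day.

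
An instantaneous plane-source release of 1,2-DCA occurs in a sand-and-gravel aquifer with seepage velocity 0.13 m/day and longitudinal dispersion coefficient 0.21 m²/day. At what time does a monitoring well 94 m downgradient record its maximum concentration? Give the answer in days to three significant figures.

For the 1D instantaneous-source solution, setting ∂C/∂t = 0 at fixed x gives v²t² + 2Dt − x² = 0, so t = (√(D² + v²x²) − D)/v².
√(D² + v²x²) = √(0.21² + 0.13² × 94²) = 12.22; v² = 0.0169.
t = (12.22 − 0.21)/0.0169 = 711 days (vs. the pure-advection estimate x/v = 723 d).

711 days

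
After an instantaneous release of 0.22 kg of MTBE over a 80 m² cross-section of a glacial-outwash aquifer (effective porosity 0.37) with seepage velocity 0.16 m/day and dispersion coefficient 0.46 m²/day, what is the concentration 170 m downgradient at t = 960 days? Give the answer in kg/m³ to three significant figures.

For an instantaneous plane source, C(x,t) = M/(n_e·A·√(4πDt)) · exp(−(x−vt)²/(4Dt)), with n_e·A the pore (flow) area.
Plume center vt = 0.16 × 960 = 153.6 m, so the well at 170 m is 16.4 m downgradient of the peak.
√(4πDt) = 74.49 m, giving peak height M/(n_e·A·√(4πDt)) = 0.22/(0.37 × 80 × 74.49) = 9.978e-05 kg/m³.
(x−vt)²/(4Dt) = (16.4)²/(4 × 0.46 × 960) = 0.1523; exp(−0.1523) = 0.8587.
C = 9.978e-05 × 0.8587 = 8.57e-05 kg/m³.

8.57e-05 kg/m³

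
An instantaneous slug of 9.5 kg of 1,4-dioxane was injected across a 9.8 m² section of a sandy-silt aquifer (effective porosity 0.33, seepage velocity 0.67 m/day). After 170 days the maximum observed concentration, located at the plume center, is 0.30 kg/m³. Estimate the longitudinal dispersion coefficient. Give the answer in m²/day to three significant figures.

0.0449 m²/day

At the plume center C_max = M/(n_e·A·√(4πDt)), so D = M²/(4πt·(n_e·A·C_max)²).
n_e·A·C_max = 0.33 × 9.8 × 0.30 = 0.9702 kg/m.
D = 9.5²/(4π × 170 × 0.9702²) = 0.0449 m²/day.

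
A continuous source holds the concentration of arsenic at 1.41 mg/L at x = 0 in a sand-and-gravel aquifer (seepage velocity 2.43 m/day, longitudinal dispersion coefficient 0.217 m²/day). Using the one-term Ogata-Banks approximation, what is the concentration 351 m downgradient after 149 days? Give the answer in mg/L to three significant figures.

1.29 mg/L

For a continuous step input, C/C₀ ≈ ½·erfc((x−vt)/(2√(Dt))).
vt = 2.43 × 149 = 362.07 m and 2√(Dt) = 2√(0.217 × 149) = 11.37 m.
Argument (x−vt)/(2√(Dt)) = (351 − 362.07)/11.37 = -0.9736; ½·erfc(-0.9736) = 0.9157.
C = 1.41 × 0.9157 = 1.29 mg/L.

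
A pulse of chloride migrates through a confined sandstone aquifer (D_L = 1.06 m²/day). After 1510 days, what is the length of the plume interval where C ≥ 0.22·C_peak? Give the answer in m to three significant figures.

The plume is Gaussian with σ = √(2Dt) = √(2 × 1.06 × 1510) = 56.58 m.
C/C_peak = exp(−Δx²/(2σ²)) = 0.22 ⇒ Δx = σ·√(−2 ln 0.22) = 56.58 × 1.740 = 98.45 m.
Width = 2Δx = 197 m.

197 m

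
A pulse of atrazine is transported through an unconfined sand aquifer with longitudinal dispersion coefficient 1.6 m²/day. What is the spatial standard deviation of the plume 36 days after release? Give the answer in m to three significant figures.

Dispersive spreading gives a Gaussian with σ² = 2Dt; advection only shifts the center.
σ = √(2 × 1.6 × 36) = 10.7 m.

10.7 m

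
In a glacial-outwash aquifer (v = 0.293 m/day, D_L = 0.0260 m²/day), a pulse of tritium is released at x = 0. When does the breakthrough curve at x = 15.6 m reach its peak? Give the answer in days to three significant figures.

For the 1D instantaneous-source solution, setting ∂C/∂t = 0 at fixed x gives v²t² + 2Dt − x² = 0, so t = (√(D² + v²x²) − D)/v².
√(D² + v²x²) = √(0.0260² + 0.293² × 15.6²) = 4.571; v² = 0.085849.
t = (4.571 − 0.0260)/0.085849 = 52.9 days (vs. the pure-advection estimate x/v = 53.2 d).

52.9 days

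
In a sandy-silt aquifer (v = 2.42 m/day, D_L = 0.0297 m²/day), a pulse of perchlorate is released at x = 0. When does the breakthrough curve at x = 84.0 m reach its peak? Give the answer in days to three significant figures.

For the 1D instantaneous-source solution, setting ∂C/∂t = 0 at fixed x gives v²t² + 2Dt − x² = 0, so t = (√(D² + v²x²) − D)/v².
√(D² + v²x²) = √(0.0297² + 2.42² × 84.0²) = 203.3; v² = 5.8564.
t = (203.3 − 0.0297)/5.8564 = 34.7 days (vs. the pure-advection estimate x/v = 34.7 d).

34.7 days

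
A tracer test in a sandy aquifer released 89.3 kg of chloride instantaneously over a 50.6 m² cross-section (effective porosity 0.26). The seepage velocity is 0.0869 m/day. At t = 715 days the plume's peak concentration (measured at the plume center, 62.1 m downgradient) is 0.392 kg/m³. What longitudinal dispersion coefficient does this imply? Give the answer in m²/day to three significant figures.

0.0334 m²/day

At the plume center C_max = M/(n_e·A·√(4πDt)), so D = M²/(4πt·(n_e·A·C_max)²).
n_e·A·C_max = 0.26 × 50.6 × 0.392 = 5.157 kg/m.
D = 89.3²/(4π × 715 × 5.157²) = 0.0334 m²/day.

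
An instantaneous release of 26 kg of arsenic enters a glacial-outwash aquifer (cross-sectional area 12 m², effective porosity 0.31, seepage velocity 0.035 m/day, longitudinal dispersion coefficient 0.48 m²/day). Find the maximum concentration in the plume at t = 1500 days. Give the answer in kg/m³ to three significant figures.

The peak of an instantaneous 1D plume sits at x = vt; there the Gaussian factor is 1 and C_max = M/(n_e·A·√(4πDt)), where n_e·A is the pore area the mass is dissolved in.
√(4πDt) = √(4π × 0.48 × 1500) = 95.12 m, so C_max = 26/(0.31 × 12 × 95.12) = 0.0735 kg/m³.

0.0735 kg/m³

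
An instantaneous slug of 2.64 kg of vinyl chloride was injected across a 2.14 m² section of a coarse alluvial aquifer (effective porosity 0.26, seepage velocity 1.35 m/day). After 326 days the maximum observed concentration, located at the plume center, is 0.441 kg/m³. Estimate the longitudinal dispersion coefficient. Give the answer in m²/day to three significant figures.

0.0283 m²/day

At the plume center C_max = M/(n_e·A·√(4πDt)), so D = M²/(4πt·(n_e·A·C_max)²).
n_e·A·C_max = 0.26 × 2.14 × 0.441 = 0.2454 kg/m.
D = 2.64²/(4π × 326 × 0.2454²) = 0.0283 m²/day.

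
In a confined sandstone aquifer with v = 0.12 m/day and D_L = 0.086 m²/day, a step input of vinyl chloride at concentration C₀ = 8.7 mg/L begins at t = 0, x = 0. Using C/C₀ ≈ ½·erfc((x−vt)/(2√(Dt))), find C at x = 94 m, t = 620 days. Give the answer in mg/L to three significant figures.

For a continuous step input, C/C₀ ≈ ½·erfc((x−vt)/(2√(Dt))).
vt = 0.12 × 620 = 74.4 m and 2√(Dt) = 2√(0.086 × 620) = 14.60 m.
Argument (x−vt)/(2√(Dt)) = (94 − 74.4)/14.60 = 1.342; ½·erfc(1.342) = 0.02886.
C = 8.7 × 0.02886 = 0.251 mg/L.

0.251 mg/L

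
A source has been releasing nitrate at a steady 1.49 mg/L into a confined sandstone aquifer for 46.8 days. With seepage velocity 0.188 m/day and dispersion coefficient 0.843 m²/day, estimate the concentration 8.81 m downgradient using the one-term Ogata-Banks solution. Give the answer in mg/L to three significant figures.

0.744 mg/L

For a continuous step input, C/C₀ ≈ ½·erfc((x−vt)/(2√(Dt))).
vt = 0.188 × 46.8 = 8.7984 m and 2√(Dt) = 2√(0.843 × 46.8) = 12.56 m.
Argument (x−vt)/(2√(Dt)) = (8.81 − 8.7984)/12.56 = 0.0009236; ½·erfc(0.0009236) = 0.4995.
C = 1.49 × 0.4995 = 0.744 mg/L.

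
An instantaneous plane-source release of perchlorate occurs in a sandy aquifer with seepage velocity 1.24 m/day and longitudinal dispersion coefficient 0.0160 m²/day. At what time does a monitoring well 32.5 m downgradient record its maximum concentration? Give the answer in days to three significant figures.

For the 1D instantaneous-source solution, setting ∂C/∂t = 0 at fixed x gives v²t² + 2Dt − x² = 0, so t = (√(D² + v²x²) − D)/v².
√(D² + v²x²) = √(0.0160² + 1.24² × 32.5²) = 40.30; v² = 1.5376.
t = (40.30 − 0.0160)/1.5376 = 26.2 days (vs. the pure-advection estimate x/v = 26.2 d).

26.2 days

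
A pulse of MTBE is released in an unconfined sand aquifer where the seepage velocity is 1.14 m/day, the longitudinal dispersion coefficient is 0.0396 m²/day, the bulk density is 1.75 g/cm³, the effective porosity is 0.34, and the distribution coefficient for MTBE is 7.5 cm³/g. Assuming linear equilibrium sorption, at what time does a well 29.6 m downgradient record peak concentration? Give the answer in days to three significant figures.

Retardation factor R = 1 + ρ_b·K_d/n = 1 + 1.75 × 7.5/0.34 = 39.60.
Sorption retards both mechanisms: v_R = v/R = 0.02879 m/day, D_R = D/R = 0.001000 m²/day.
Peak time from v_R²t² + 2D_R t − x² = 0: t = (√(D_R² + v_R²x²) − D_R)/v_R².
√(D_R² + v_R²x²) = √(0.001000² + 0.02879² × 29.6²) = 0.8522; v_R² = 0.0008289.
t = (0.8522 − 0.001000)/0.0008289 = 1030 days.

1030 days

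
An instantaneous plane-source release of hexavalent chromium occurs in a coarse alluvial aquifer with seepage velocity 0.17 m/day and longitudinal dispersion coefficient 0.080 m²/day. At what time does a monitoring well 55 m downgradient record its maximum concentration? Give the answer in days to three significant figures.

321 days

For the 1D instantaneous-source solution, setting ∂C/∂t = 0 at fixed x gives v²t² + 2Dt − x² = 0, so t = (√(D² + v²x²) − D)/v².
√(D² + v²x²) = √(0.080² + 0.17² × 55²) = 9.350; v² = 0.0289.
t = (9.350 − 0.080)/0.0289 = 321 days (vs. the pure-advection estimate x/v = 324 d).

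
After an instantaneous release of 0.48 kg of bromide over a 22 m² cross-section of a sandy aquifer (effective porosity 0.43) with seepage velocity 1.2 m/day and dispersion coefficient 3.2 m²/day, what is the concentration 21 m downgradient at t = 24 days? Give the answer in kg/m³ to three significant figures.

0.00134 kg/m³

For an instantaneous plane source, C(x,t) = M/(n_e·A·√(4πDt)) · exp(−(x−vt)²/(4Dt)), with n_e·A the pore (flow) area.
Plume center vt = 1.2 × 24 = 28.8 m, so the well at 21 m is 7.8 m upgradient of the peak.
√(4πDt) = 31.07 m, giving peak height M/(n_e·A·√(4πDt)) = 0.48/(0.43 × 22 × 31.07) = 0.001633 kg/m³.
(x−vt)²/(4Dt) = (-7.8)²/(4 × 3.2 × 24) = 0.1980; exp(−0.1980) = 0.8204.
C = 0.001633 × 0.8204 = 0.00134 kg/m³.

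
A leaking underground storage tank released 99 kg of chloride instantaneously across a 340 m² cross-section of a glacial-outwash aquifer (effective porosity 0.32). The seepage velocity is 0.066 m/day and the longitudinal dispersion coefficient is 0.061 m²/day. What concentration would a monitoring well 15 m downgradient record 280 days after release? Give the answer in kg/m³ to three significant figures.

For an instantaneous plane source, C(x,t) = M/(n_e·A·√(4πDt)) · exp(−(x−vt)²/(4Dt)), with n_e·A the pore (flow) area.
Plume center vt = 0.066 × 280 = 18.48 m, so the well at 15 m is 3.48 m upgradient of the peak.
√(4πDt) = 14.65 m, giving peak height M/(n_e·A·√(4πDt)) = 99/(0.32 × 340 × 14.65) = 0.06211 kg/m³.
(x−vt)²/(4Dt) = (-3.48)²/(4 × 0.061 × 280) = 0.1773; exp(−0.1773) = 0.8375.
C = 0.06211 × 0.8375 = 0.0520 kg/m³.

0.0520 kg/m³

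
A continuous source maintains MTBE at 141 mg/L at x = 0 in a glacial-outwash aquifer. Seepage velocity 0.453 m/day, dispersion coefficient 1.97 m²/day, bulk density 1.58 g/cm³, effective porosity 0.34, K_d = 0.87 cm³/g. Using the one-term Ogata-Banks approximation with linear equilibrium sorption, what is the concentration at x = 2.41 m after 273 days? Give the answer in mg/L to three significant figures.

132 mg/L

Retardation factor R = 1 + ρ_b·K_d/n = 1 + 1.58 × 0.87/0.34 = 5.043.
Sorption retards both mechanisms: v_R = v/R = 0.08983 m/day, D_R = D/R = 0.3906 m²/day.
v_R·t = 0.08983 × 273 = 24.52359 m; 2√(D_R t) = 20.65 m; argument = (2.41 − 24.52359)/20.65 = -1.071.
C = C₀ × ½·erfc(-1.071) = 141 × 0.9351 = 132 mg/L.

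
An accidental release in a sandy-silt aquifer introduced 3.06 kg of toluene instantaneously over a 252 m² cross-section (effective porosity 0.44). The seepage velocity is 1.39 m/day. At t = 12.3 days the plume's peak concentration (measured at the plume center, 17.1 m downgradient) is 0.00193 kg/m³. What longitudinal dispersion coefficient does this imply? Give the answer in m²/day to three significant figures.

1.32 m²/day

At the plume center C_max = M/(n_e·A·√(4πDt)), so D = M²/(4πt·(n_e·A·C_max)²).
n_e·A·C_max = 0.44 × 252 × 0.00193 = 0.2140 kg/m.
D = 3.06²/(4π × 12.3 × 0.2140²) = 1.32 m²/day.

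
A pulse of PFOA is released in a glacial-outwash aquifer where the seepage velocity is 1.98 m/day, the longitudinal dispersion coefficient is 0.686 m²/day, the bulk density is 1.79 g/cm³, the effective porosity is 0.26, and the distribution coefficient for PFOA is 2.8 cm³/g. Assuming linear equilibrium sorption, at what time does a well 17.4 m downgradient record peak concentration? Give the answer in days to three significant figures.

Retardation factor R = 1 + ρ_b·K_d/n = 1 + 1.79 × 2.8/0.26 = 20.28.
Sorption retards both mechanisms: v_R = v/R = 0.09763 m/day, D_R = D/R = 0.03383 m²/day.
Peak time from v_R²t² + 2D_R t − x² = 0: t = (√(D_R² + v_R²x²) − D_R)/v_R².
√(D_R² + v_R²x²) = √(0.03383² + 0.09763² × 17.4²) = 1.699; v_R² = 0.009532.
t = (1.699 − 0.03383)/0.009532 = 175 days.

175 days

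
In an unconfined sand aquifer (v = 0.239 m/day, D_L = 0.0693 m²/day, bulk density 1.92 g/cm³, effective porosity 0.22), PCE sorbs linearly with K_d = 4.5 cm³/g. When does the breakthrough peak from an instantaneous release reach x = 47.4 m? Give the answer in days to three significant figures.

7940 days

Retardation factor R = 1 + ρ_b·K_d/n = 1 + 1.92 × 4.5/0.22 = 40.27.
Sorption retards both mechanisms: v_R = v/R = 0.005935 m/day, D_R = D/R = 0.001721 m²/day.
Peak time from v_R²t² + 2D_R t − x² = 0: t = (√(D_R² + v_R²x²) − D_R)/v_R².
√(D_R² + v_R²x²) = √(0.001721² + 0.005935² × 47.4²) = 0.2813; v_R² = 3.522e-05.
t = (0.2813 − 0.001721)/3.522e-05 = 7940 days.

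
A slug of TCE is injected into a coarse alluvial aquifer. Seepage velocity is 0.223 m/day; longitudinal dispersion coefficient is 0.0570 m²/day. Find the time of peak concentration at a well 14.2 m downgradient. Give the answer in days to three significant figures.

For the 1D instantaneous-source solution, setting ∂C/∂t = 0 at fixed x gives v²t² + 2Dt − x² = 0, so t = (√(D² + v²x²) − D)/v².
√(D² + v²x²) = √(0.0570² + 0.223² × 14.2²) = 3.167; v² = 0.049729.
t = (3.167 − 0.0570)/0.049729 = 62.5 days (vs. the pure-advection estimate x/v = 63.7 d).

62.5 days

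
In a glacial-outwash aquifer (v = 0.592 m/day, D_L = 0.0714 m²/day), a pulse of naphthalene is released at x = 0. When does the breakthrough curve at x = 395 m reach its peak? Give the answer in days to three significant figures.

667 days

For the 1D instantaneous-source solution, setting ∂C/∂t = 0 at fixed x gives v²t² + 2Dt − x² = 0, so t = (√(D² + v²x²) − D)/v².
√(D² + v²x²) = √(0.0714² + 0.592² × 395²) = 233.8; v² = 0.350464.
t = (233.8 − 0.0714)/0.350464 = 667 days (vs. the pure-advection estimate x/v = 667 d).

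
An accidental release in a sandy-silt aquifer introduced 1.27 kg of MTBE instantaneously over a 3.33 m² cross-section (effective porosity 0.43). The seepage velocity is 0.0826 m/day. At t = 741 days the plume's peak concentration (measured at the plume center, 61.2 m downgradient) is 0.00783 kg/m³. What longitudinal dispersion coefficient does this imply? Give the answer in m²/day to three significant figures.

At the plume center C_max = M/(n_e·A·√(4πDt)), so D = M²/(4πt·(n_e·A·C_max)²).
n_e·A·C_max = 0.43 × 3.33 × 0.00783 = 0.01121 kg/m.
D = 1.27²/(4π × 741 × 0.01121²) = 1.38 m²/day.

1.38 m²/day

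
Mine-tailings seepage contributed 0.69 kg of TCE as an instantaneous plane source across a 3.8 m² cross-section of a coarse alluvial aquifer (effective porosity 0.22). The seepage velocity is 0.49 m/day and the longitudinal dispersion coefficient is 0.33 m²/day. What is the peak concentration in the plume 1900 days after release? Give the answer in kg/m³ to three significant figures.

0.00930 kg/m³

The peak of an instantaneous 1D plume sits at x = vt; there the Gaussian factor is 1 and C_max = M/(n_e·A·√(4πDt)), where n_e·A is the pore area the mass is dissolved in.
√(4πDt) = √(4π × 0.33 × 1900) = 88.76 m, so C_max = 0.69/(0.22 × 3.8 × 88.76) = 0.00930 kg/m³.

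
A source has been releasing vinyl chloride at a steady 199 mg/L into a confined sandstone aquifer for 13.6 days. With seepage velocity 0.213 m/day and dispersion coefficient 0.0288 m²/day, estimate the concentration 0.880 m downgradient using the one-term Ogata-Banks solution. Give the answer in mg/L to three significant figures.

For a continuous step input, C/C₀ ≈ ½·erfc((x−vt)/(2√(Dt))).
vt = 0.213 × 13.6 = 2.8968 m and 2√(Dt) = 2√(0.0288 × 13.6) = 1.252 m.
Argument (x−vt)/(2√(Dt)) = (0.880 − 2.8968)/1.252 = -1.611; ½·erfc(-1.611) = 0.9886.
C = 199 × 0.9886 = 197 mg/L.

197 mg/L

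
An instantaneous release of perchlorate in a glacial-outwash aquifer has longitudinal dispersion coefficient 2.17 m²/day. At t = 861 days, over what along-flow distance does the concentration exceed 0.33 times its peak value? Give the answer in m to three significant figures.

182 m

The plume is Gaussian with σ = √(2Dt) = √(2 × 2.17 × 861) = 61.13 m.
C/C_peak = exp(−Δx²/(2σ²)) = 0.33 ⇒ Δx = σ·√(−2 ln 0.33) = 61.13 × 1.489 = 91.02 m.
Width = 2Δx = 182 m.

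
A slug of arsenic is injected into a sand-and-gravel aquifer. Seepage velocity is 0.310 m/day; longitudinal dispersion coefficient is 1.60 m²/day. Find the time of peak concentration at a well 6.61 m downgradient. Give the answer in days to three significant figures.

For the 1D instantaneous-source solution, setting ∂C/∂t = 0 at fixed x gives v²t² + 2Dt − x² = 0, so t = (√(D² + v²x²) − D)/v².
√(D² + v²x²) = √(1.60² + 0.310² × 6.61²) = 2.600; v² = 0.0961.
t = (2.600 − 1.60)/0.0961 = 10.4 days (vs. the pure-advection estimate x/v = 21.3 d).

10.4 days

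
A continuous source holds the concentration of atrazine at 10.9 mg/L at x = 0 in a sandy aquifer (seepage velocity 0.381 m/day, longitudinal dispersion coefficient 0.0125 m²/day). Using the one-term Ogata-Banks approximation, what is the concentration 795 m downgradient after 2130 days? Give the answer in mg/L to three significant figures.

10.8 mg/L

For a continuous step input, C/C₀ ≈ ½·erfc((x−vt)/(2√(Dt))).
vt = 0.381 × 2130 = 811.53 m and 2√(Dt) = 2√(0.0125 × 2130) = 10.32 m.
Argument (x−vt)/(2√(Dt)) = (795 − 811.53)/10.32 = -1.602; ½·erfc(-1.602) = 0.9883.
C = 10.9 × 0.9883 = 10.8 mg/L.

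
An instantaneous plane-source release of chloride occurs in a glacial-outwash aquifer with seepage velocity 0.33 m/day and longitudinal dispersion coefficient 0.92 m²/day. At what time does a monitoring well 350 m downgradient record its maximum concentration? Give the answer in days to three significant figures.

For the 1D instantaneous-source solution, setting ∂C/∂t = 0 at fixed x gives v²t² + 2Dt − x² = 0, so t = (√(D² + v²x²) − D)/v².
√(D² + v²x²) = √(0.92² + 0.33² × 350²) = 115.5; v² = 0.1089.
t = (115.5 − 0.92)/0.1089 = 1050 days (vs. the pure-advection estimate x/v = 1060 d).

1050 days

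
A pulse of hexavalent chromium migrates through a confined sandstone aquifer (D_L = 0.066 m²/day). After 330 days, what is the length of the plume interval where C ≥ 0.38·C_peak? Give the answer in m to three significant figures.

18.4 m

The plume is Gaussian with σ = √(2Dt) = √(2 × 0.066 × 330) = 6.600 m.
C/C_peak = exp(−Δx²/(2σ²)) = 0.38 ⇒ Δx = σ·√(−2 ln 0.38) = 6.600 × 1.391 = 9.181 m.
Width = 2Δx = 18.4 m.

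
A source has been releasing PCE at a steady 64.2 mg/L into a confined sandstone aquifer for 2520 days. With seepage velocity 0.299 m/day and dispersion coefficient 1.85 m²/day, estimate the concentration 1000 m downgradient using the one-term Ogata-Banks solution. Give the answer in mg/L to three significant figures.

0.343 mg/L

For a continuous step input, C/C₀ ≈ ½·erfc((x−vt)/(2√(Dt))).
vt = 0.299 × 2520 = 753.48 m and 2√(Dt) = 2√(1.85 × 2520) = 136.6 m.
Argument (x−vt)/(2√(Dt)) = (1000 − 753.48)/136.6 = 1.805; ½·erfc(1.805) = 0.005345.
C = 64.2 × 0.005345 = 0.343 mg/L.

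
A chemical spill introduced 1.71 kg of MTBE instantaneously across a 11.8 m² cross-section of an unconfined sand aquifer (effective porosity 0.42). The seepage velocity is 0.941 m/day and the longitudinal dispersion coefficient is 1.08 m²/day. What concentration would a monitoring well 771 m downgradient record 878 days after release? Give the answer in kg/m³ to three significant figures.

0.00142 kg/m³

For an instantaneous plane source, C(x,t) = M/(n_e·A·√(4πDt)) · exp(−(x−vt)²/(4Dt)), with n_e·A the pore (flow) area.
Plume center vt = 0.941 × 878 = 826.198 m, so the well at 771 m is 55.198 m upgradient of the peak.
√(4πDt) = 109.2 m, giving peak height M/(n_e·A·√(4πDt)) = 1.71/(0.42 × 11.8 × 109.2) = 0.003160 kg/m³.
(x−vt)²/(4Dt) = (-55.198)²/(4 × 1.08 × 878) = 0.8033; exp(−0.8033) = 0.4478.
C = 0.003160 × 0.4478 = 0.00142 kg/m³.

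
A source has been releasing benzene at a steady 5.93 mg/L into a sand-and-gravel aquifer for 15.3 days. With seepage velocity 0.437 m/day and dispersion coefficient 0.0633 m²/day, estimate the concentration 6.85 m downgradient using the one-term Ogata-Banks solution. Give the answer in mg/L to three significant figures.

2.69 mg/L

For a continuous step input, C/C₀ ≈ ½·erfc((x−vt)/(2√(Dt))).
vt = 0.437 × 15.3 = 6.6861 m and 2√(Dt) = 2√(0.0633 × 15.3) = 1.968 m.
Argument (x−vt)/(2√(Dt)) = (6.85 − 6.6861)/1.968 = 0.08328; ½·erfc(0.08328) = 0.4531.
C = 5.93 × 0.4531 = 2.69 mg/L.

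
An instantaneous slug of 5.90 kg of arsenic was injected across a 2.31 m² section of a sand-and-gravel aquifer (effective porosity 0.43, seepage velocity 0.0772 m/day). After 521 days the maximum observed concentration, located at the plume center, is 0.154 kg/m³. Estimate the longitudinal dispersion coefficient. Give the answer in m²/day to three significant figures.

0.227 m²/day

At the plume center C_max = M/(n_e·A·√(4πDt)), so D = M²/(4πt·(n_e·A·C_max)²).
n_e·A·C_max = 0.43 × 2.31 × 0.154 = 0.1530 kg/m.
D = 5.90²/(4π × 521 × 0.1530²) = 0.227 m²/day.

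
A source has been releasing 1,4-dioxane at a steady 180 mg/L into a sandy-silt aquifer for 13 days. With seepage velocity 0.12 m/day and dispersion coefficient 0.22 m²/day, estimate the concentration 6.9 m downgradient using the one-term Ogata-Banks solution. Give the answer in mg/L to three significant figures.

2.30 mg/L

For a continuous step input, C/C₀ ≈ ½·erfc((x−vt)/(2√(Dt))).
vt = 0.12 × 13 = 1.56 m and 2√(Dt) = 2√(0.22 × 13) = 3.382 m.
Argument (x−vt)/(2√(Dt)) = (6.9 − 1.56)/3.382 = 1.579; ½·erfc(1.579) = 0.01277.
C = 180 × 0.01277 = 2.30 mg/L.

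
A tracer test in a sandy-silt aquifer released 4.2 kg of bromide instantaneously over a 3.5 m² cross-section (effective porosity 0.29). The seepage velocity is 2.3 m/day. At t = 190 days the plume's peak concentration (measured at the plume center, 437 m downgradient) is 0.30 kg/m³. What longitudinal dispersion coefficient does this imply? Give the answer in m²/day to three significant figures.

0.0797 m²/day

At the plume center C_max = M/(n_e·A·√(4πDt)), so D = M²/(4πt·(n_e·A·C_max)²).
n_e·A·C_max = 0.29 × 3.5 × 0.30 = 0.3045 kg/m.
D = 4.2²/(4π × 190 × 0.3045²) = 0.0797 m²/day.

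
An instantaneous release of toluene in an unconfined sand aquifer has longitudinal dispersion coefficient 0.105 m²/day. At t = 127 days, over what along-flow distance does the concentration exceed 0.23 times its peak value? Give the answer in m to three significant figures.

The plume is Gaussian with σ = √(2Dt) = √(2 × 0.105 × 127) = 5.164 m.
C/C_peak = exp(−Δx²/(2σ²)) = 0.23 ⇒ Δx = σ·√(−2 ln 0.23) = 5.164 × 1.714 = 8.851 m.
Width = 2Δx = 17.7 m.

17.7 m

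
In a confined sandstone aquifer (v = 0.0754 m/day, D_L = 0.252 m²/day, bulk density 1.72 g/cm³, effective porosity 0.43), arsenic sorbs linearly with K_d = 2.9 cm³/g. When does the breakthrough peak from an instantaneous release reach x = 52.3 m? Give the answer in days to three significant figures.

8200 days

Retardation factor R = 1 + ρ_b·K_d/n = 1 + 1.72 × 2.9/0.43 = 12.60.
Sorption retards both mechanisms: v_R = v/R = 0.005984 m/day, D_R = D/R = 0.02000 m²/day.
Peak time from v_R²t² + 2D_R t − x² = 0: t = (√(D_R² + v_R²x²) − D_R)/v_R².
√(D_R² + v_R²x²) = √(0.02000² + 0.005984² × 52.3²) = 0.3136; v_R² = 3.581e-05.
t = (0.3136 − 0.02000)/3.581e-05 = 8200 days.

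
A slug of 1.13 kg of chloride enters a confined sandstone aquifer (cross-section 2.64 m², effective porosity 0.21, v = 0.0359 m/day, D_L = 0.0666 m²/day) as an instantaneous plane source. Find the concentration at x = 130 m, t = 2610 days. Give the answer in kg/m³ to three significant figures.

For an instantaneous plane source, C(x,t) = M/(n_e·A·√(4πDt)) · exp(−(x−vt)²/(4Dt)), with n_e·A the pore (flow) area.
Plume center vt = 0.0359 × 2610 = 93.699 m, so the well at 130 m is 36.301 m downgradient of the peak.
√(4πDt) = 46.74 m, giving peak height M/(n_e·A·√(4πDt)) = 1.13/(0.21 × 2.64 × 46.74) = 0.04361 kg/m³.
(x−vt)²/(4Dt) = (36.301)²/(4 × 0.0666 × 2610) = 1.895; exp(−1.895) = 0.1503.
C = 0.04361 × 0.1503 = 0.00655 kg/m³.

0.00655 kg/m³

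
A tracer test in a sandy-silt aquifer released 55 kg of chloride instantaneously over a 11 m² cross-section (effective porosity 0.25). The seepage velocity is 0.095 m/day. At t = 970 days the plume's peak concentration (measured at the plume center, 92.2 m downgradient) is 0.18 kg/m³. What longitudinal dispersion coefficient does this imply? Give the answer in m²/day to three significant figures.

At the plume center C_max = M/(n_e·A·√(4πDt)), so D = M²/(4πt·(n_e·A·C_max)²).
n_e·A·C_max = 0.25 × 11 × 0.18 = 0.4950 kg/m.
D = 55²/(4π × 970 × 0.4950²) = 1.01 m²/day.

1.01 m²/day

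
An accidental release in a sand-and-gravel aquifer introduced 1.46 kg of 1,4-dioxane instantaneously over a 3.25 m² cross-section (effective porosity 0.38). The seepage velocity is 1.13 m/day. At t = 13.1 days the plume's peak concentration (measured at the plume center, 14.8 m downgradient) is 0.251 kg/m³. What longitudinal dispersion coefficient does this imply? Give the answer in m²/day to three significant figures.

0.135 m²/day

At the plume center C_max = M/(n_e·A·√(4πDt)), so D = M²/(4πt·(n_e·A·C_max)²).
n_e·A·C_max = 0.38 × 3.25 × 0.251 = 0.3100 kg/m.
D = 1.46²/(4π × 13.1 × 0.3100²) = 0.135 m²/day.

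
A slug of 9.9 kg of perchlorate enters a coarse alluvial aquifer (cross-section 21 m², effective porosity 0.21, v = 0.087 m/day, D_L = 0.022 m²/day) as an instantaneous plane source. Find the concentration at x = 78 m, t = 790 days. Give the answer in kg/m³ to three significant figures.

0.0441 kg/m³

For an instantaneous plane source, C(x,t) = M/(n_e·A·√(4πDt)) · exp(−(x−vt)²/(4Dt)), with n_e·A the pore (flow) area.
Plume center vt = 0.087 × 790 = 68.73 m, so the well at 78 m is 9.27 m downgradient of the peak.
√(4πDt) = 14.78 m, giving peak height M/(n_e·A·√(4πDt)) = 9.9/(0.21 × 21 × 14.78) = 0.1519 kg/m³.
(x−vt)²/(4Dt) = (9.27)²/(4 × 0.022 × 790) = 1.236; exp(−1.236) = 0.2905.
C = 0.1519 × 0.2905 = 0.0441 kg/m³.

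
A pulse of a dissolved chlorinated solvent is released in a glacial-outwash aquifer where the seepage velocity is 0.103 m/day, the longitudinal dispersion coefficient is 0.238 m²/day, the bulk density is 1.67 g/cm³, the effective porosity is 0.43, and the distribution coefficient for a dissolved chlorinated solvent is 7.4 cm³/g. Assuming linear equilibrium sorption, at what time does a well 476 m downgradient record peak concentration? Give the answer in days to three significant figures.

137000 days

Retardation factor R = 1 + ρ_b·K_d/n = 1 + 1.67 × 7.4/0.43 = 29.74.
Sorption retards both mechanisms: v_R = v/R = 0.003463 m/day, D_R = D/R = 0.008003 m²/day.
Peak time from v_R²t² + 2D_R t − x² = 0: t = (√(D_R² + v_R²x²) − D_R)/v_R².
√(D_R² + v_R²x²) = √(0.008003² + 0.003463² × 476²) = 1.648; v_R² = 1.199e-05.
t = (1.648 − 0.008003)/1.199e-05 = 137000 days.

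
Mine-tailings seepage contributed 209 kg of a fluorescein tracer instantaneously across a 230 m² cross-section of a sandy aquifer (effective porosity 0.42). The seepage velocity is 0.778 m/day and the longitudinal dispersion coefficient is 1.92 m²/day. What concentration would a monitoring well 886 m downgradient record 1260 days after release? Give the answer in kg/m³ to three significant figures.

0.00495 kg/m³

For an instantaneous plane source, C(x,t) = M/(n_e·A·√(4πDt)) · exp(−(x−vt)²/(4Dt)), with n_e·A the pore (flow) area.
Plume center vt = 0.778 × 1260 = 980.28 m, so the well at 886 m is 94.28 m upgradient of the peak.
√(4πDt) = 174.4 m, giving peak height M/(n_e·A·√(4πDt)) = 209/(0.42 × 230 × 174.4) = 0.01241 kg/m³.
(x−vt)²/(4Dt) = (-94.28)²/(4 × 1.92 × 1260) = 0.9186; exp(−0.9186) = 0.3991.
C = 0.01241 × 0.3991 = 0.00495 kg/m³.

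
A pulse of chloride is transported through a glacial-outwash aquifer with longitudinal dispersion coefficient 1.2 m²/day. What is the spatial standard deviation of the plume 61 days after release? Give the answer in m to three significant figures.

12.1 m

Dispersive spreading gives a Gaussian with σ² = 2Dt; advection only shifts the center.
σ = √(2 × 1.2 × 61) = 12.1 m.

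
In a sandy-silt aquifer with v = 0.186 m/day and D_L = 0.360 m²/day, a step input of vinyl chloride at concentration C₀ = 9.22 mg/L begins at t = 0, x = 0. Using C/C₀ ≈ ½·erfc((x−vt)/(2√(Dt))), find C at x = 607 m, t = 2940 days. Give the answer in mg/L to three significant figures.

For a continuous step input, C/C₀ ≈ ½·erfc((x−vt)/(2√(Dt))).
vt = 0.186 × 2940 = 546.84 m and 2√(Dt) = 2√(0.360 × 2940) = 65.07 m.
Argument (x−vt)/(2√(Dt)) = (607 − 546.84)/65.07 = 0.9245; ½·erfc(0.9245) = 0.09553.
C = 9.22 × 0.09553 = 0.881 mg/L.

0.881 mg/L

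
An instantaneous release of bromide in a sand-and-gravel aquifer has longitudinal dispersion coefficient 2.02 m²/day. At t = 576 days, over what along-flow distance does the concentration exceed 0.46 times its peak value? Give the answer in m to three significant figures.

120 m

The plume is Gaussian with σ = √(2Dt) = √(2 × 2.02 × 576) = 48.24 m.
C/C_peak = exp(−Δx²/(2σ²)) = 0.46 ⇒ Δx = σ·√(−2 ln 0.46) = 48.24 × 1.246 = 60.11 m.
Width = 2Δx = 120 m.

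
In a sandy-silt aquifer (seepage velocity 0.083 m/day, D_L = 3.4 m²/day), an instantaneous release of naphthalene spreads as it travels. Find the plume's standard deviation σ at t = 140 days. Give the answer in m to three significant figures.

Dispersive spreading gives a Gaussian with σ² = 2Dt; advection only shifts the center.
σ = √(2 × 3.4 × 140) = 30.9 m.

30.9 m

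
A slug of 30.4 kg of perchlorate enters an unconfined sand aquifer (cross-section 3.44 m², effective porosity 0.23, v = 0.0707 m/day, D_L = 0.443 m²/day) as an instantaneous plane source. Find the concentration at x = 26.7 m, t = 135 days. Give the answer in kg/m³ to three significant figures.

0.410 kg/m³

For an instantaneous plane source, C(x,t) = M/(n_e·A·√(4πDt)) · exp(−(x−vt)²/(4Dt)), with n_e·A the pore (flow) area.
Plume center vt = 0.0707 × 135 = 9.5445 m, so the well at 26.7 m is 17.1555 m downgradient of the peak.
√(4πDt) = 27.41 m, giving peak height M/(n_e·A·√(4πDt)) = 30.4/(0.23 × 3.44 × 27.41) = 1.402 kg/m³.
(x−vt)²/(4Dt) = (17.1555)²/(4 × 0.443 × 135) = 1.230; exp(−1.230) = 0.2923.
C = 1.402 × 0.2923 = 0.410 kg/m³.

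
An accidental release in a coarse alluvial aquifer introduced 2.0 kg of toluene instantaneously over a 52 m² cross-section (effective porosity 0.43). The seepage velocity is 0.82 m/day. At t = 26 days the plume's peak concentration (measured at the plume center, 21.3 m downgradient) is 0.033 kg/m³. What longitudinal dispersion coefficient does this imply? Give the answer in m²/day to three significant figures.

0.0225 m²/day

At the plume center C_max = M/(n_e·A·√(4πDt)), so D = M²/(4πt·(n_e·A·C_max)²).
n_e·A·C_max = 0.43 × 52 × 0.033 = 0.7379 kg/m.
D = 2.0²/(4π × 26 × 0.7379²) = 0.0225 m²/day.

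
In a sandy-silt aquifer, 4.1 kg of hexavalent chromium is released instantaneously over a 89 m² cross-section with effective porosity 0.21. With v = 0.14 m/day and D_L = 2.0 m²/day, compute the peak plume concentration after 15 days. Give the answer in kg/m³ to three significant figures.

The peak of an instantaneous 1D plume sits at x = vt; there the Gaussian factor is 1 and C_max = M/(n_e·A·√(4πDt)), where n_e·A is the pore area the mass is dissolved in.
√(4πDt) = √(4π × 2.0 × 15) = 19.42 m, so C_max = 4.1/(0.21 × 89 × 19.42) = 0.0113 kg/m³.

0.0113 kg/m³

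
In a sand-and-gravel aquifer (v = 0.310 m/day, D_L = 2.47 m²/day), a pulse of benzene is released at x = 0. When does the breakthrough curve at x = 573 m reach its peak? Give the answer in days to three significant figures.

For the 1D instantaneous-source solution, setting ∂C/∂t = 0 at fixed x gives v²t² + 2Dt − x² = 0, so t = (√(D² + v²x²) − D)/v².
√(D² + v²x²) = √(2.47² + 0.310² × 573²) = 177.6; v² = 0.0961.
t = (177.6 − 2.47)/0.0961 = 1820 days (vs. the pure-advection estimate x/v = 1850 d).

1820 days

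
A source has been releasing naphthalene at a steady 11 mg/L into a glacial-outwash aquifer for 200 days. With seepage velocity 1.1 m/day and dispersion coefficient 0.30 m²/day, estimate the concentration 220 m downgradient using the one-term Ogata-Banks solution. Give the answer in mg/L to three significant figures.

For a continuous step input, C/C₀ ≈ ½·erfc((x−vt)/(2√(Dt))).
vt = 1.1 × 200 = 220 m and 2√(Dt) = 2√(0.30 × 200) = 15.49 m.
Argument (x−vt)/(2√(Dt)) = (220 − 220)/15.49 = 0; ½·erfc(0) = 0.5000.
C = 11 × 0.5000 = 5.50 mg/L.

5.50 mg/L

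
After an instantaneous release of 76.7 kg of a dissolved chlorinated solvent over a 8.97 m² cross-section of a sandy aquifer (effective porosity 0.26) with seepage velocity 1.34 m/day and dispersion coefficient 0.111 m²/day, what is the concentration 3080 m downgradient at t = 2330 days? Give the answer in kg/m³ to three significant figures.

0.103 kg/m³

For an instantaneous plane source, C(x,t) = M/(n_e·A·√(4πDt)) · exp(−(x−vt)²/(4Dt)), with n_e·A the pore (flow) area.
Plume center vt = 1.34 × 2330 = 3122.2 m, so the well at 3080 m is 42.2 m upgradient of the peak.
√(4πDt) = 57.01 m, giving peak height M/(n_e·A·√(4πDt)) = 76.7/(0.26 × 8.97 × 57.01) = 0.5769 kg/m³.
(x−vt)²/(4Dt) = (-42.2)²/(4 × 0.111 × 2330) = 1.721; exp(−1.721) = 0.1789.
C = 0.5769 × 0.1789 = 0.103 kg/m³.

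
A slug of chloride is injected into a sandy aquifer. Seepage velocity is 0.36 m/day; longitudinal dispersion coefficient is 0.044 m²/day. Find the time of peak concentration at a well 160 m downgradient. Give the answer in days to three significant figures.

444 days

For the 1D instantaneous-source solution, setting ∂C/∂t = 0 at fixed x gives v²t² + 2Dt − x² = 0, so t = (√(D² + v²x²) − D)/v².
√(D² + v²x²) = √(0.044² + 0.36² × 160²) = 57.60; v² = 0.1296.
t = (57.60 − 0.044)/0.1296 = 444 days (vs. the pure-advection estimate x/v = 444 d).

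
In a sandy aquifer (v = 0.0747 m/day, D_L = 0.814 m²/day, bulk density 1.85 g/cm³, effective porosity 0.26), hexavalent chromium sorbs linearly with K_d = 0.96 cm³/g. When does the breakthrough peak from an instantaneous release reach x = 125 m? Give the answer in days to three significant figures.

Retardation factor R = 1 + ρ_b·K_d/n = 1 + 1.85 × 0.96/0.26 = 7.831.
Sorption retards both mechanisms: v_R = v/R = 0.009539 m/day, D_R = D/R = 0.1039 m²/day.
Peak time from v_R²t² + 2D_R t − x² = 0: t = (√(D_R² + v_R²x²) − D_R)/v_R².
√(D_R² + v_R²x²) = √(0.1039² + 0.009539² × 125²) = 1.197; v_R² = 9.099e-05.
t = (1.197 − 0.1039)/9.099e-05 = 12000 days.

12000 days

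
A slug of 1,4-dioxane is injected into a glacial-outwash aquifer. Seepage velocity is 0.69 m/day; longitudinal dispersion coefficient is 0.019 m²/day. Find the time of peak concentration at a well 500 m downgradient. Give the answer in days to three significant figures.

For the 1D instantaneous-source solution, setting ∂C/∂t = 0 at fixed x gives v²t² + 2Dt − x² = 0, so t = (√(D² + v²x²) − D)/v².
√(D² + v²x²) = √(0.019² + 0.69² × 500²) = 345.0; v² = 0.4761.
t = (345.0 − 0.019)/0.4761 = 725 days (vs. the pure-advection estimate x/v = 725 d).

725 days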